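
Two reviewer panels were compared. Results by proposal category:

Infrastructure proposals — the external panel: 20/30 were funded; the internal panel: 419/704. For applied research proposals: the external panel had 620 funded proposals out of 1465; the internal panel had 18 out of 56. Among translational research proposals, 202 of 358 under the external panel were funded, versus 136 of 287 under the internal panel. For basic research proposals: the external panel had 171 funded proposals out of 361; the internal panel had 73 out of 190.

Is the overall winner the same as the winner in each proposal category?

No

Infrastructure: the external panel 20/30 = 66.7%, the internal panel 419/704 = 59.5% → the external panel
Applied research: the external panel 620/1465 = 42.3%, the internal panel 18/56 = 32.1% → the external panel
Translational research: the external panel 202/358 = 56.4%, the internal panel 136/287 = 47.4% → the external panel
Basic research: the external panel 171/361 = 47.4%, the internal panel 73/190 = 38.4% → the external panel
Overall: the external panel 1013/2214 = 45.8%, the internal panel 646/1237 = 52.2% → the internal panel
The external panel wins each proposal group but the internal panel wins overall — the comparison reverses. The external panel's proposals skew toward applied research, which has a lower base rate.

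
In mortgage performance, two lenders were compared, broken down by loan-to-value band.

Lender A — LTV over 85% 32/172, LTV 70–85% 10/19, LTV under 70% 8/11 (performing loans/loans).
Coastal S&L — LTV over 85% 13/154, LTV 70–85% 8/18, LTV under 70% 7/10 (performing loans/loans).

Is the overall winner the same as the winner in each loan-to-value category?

Yes

LTV over 85%: Lender A 32/172 = 18.6%, Coastal S&L 13/154 = 8.4% → Lender A
LTV 70–85%: Lender A 10/19 = 52.6%, Coastal S&L 8/18 = 44.4% → Lender A
LTV under 70%: Lender A 8/11 = 72.7%, Coastal S&L 7/10 = 70.0% → Lender A
Overall: Lender A 50/202 = 24.8%, Coastal S&L 28/182 = 15.4% → Lender A
Lender A wins overall and in every loan-to-value group — no reversal.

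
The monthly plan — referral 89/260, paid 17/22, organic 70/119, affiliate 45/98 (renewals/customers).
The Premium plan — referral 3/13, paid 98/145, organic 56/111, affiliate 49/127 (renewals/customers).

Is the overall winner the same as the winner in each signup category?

No

Referral: the monthly plan 89/260 = 34.2%, the Premium plan 3/13 = 23.1% → the monthly plan
Paid: the monthly plan 17/22 = 77.3%, the Premium plan 98/145 = 67.6% → the monthly plan
Organic: the monthly plan 70/119 = 58.8%, the Premium plan 56/111 = 50.5% → the monthly plan
Affiliate: the monthly plan 45/98 = 45.9%, the Premium plan 49/127 = 38.6% → the monthly plan
Overall: the monthly plan 221/499 = 44.3%, the Premium plan 206/396 = 52.0% → the Premium plan
The monthly plan wins each signup group but the Premium plan wins overall — the comparison reverses. The monthly plan's customers skew toward referral, which has a lower base rate.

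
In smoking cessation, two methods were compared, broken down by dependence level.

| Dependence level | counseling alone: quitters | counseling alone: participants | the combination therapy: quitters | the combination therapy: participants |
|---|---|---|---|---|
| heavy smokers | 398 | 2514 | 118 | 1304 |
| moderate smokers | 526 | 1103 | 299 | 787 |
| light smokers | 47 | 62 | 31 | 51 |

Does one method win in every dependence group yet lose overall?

Heavy smokers: counseling alone 398/2514 = 15.8%, the combination therapy 118/1304 = 9.0% → counseling alone
Moderate smokers: counseling alone 526/1103 = 47.7%, the combination therapy 299/787 = 38.0% → counseling alone
Light smokers: counseling alone 47/62 = 75.8%, the combination therapy 31/51 = 60.8% → counseling alone
Overall: counseling alone 971/3679 = 26.4%, the combination therapy 448/2142 = 20.9% → counseling alone
Counseling alone wins overall and in every dependence group — no reversal.

No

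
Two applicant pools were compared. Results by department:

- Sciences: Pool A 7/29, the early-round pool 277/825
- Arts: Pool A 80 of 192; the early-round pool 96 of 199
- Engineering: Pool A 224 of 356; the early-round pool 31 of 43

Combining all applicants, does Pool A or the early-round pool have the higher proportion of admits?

Sciences: Pool A 7/29 = 24.1%, the early-round pool 277/825 = 33.6% → the early-round pool
Arts: Pool A 80/192 = 41.7%, the early-round pool 96/199 = 48.2% → the early-round pool
Engineering: Pool A 224/356 = 62.9%, the early-round pool 31/43 = 72.1% → the early-round pool
Overall: Pool A 311/577 = 53.9%, the early-round pool 404/1067 = 37.9% → Pool A
(The early-round pool wins every department group but Pool A wins overall — the early-round pool's applicants skew toward the low-rate Sciences group.)

Pool A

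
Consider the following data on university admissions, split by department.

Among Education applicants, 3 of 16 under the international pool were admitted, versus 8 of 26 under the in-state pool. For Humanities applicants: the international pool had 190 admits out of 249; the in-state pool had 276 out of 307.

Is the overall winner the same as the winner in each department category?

Yes

Education: the international pool 3/16 = 18.8%, the in-state pool 8/26 = 30.8% → the in-state pool
Humanities: the international pool 190/249 = 76.3%, the in-state pool 276/307 = 89.9% → the in-state pool
Overall: the international pool 193/265 = 72.8%, the in-state pool 284/333 = 85.3% → the in-state pool
The in-state pool wins overall and in every department group — no reversal.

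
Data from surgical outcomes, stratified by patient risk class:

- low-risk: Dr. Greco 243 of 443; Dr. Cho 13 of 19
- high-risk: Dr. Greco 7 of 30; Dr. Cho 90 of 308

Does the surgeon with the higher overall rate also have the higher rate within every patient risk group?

Low-risk: Dr. Greco 243/443 = 54.9%, Dr. Cho 13/19 = 68.4% → Dr. Cho
High-risk: Dr. Greco 7/30 = 23.3%, Dr. Cho 90/308 = 29.2% → Dr. Cho
Overall: Dr. Greco 250/473 = 52.9%, Dr. Cho 103/327 = 31.5% → Dr. Greco
Dr. Cho wins each patient risk group but Dr. Greco wins overall — the comparison reverses. Dr. Cho's operations skew toward high-risk, which has a lower base rate.

No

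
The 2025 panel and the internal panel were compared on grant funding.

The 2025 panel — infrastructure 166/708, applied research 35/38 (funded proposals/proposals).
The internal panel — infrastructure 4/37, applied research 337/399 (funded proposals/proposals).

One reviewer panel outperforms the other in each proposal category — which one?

the 2025 panel

Infrastructure: the 2025 panel 166/708 = 23.4%, the internal panel 4/37 = 10.8% → the 2025 panel
Applied research: the 2025 panel 35/38 = 92.1%, the internal panel 337/399 = 84.5% → the 2025 panel
The 2025 panel has the higher rate in both groups.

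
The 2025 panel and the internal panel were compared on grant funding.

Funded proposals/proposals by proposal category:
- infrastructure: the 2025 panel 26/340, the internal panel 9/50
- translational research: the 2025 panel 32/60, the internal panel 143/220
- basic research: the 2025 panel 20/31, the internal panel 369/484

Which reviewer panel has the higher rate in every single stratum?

the internal panel

Infrastructure: the 2025 panel 26/340 = 7.6%, the internal panel 9/50 = 18.0% → the internal panel
Translational research: the 2025 panel 32/60 = 53.3%, the internal panel 143/220 = 65.0% → the internal panel
Basic research: the 2025 panel 20/31 = 64.5%, the internal panel 369/484 = 76.2% → the internal panel
The internal panel has the higher rate in all 3 groups.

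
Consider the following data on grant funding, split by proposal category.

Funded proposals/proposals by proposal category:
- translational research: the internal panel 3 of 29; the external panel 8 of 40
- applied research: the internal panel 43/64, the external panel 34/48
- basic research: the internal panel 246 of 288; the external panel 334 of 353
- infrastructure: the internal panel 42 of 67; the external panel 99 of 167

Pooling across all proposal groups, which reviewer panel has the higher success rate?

the external panel

Translational research: the internal panel 3/29 = 10.3%, the external panel 8/40 = 20.0% → the external panel
Applied research: the internal panel 43/64 = 67.2%, the external panel 34/48 = 70.8% → the external panel
Basic research: the internal panel 246/288 = 85.4%, the external panel 334/353 = 94.6% → the external panel
Infrastructure: the internal panel 42/67 = 62.7%, the external panel 99/167 = 59.3% → the internal panel
Overall: the internal panel 334/448 = 74.6%, the external panel 475/608 = 78.1% → the external panel
(Neither sweeps every proposal group, but the external panel has the higher pooled rate.)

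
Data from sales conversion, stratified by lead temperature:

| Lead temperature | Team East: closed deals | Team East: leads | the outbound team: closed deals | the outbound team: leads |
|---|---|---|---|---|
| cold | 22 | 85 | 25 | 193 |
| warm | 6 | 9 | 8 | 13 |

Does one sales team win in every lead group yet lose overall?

Cold: Team East 22/85 = 25.9%, the outbound team 25/193 = 13.0% → Team East
Warm: Team East 6/9 = 66.7%, the outbound team 8/13 = 61.5% → Team East
Overall: Team East 28/94 = 29.8%, the outbound team 33/206 = 16.0% → Team East
Team East wins overall and in every lead group — no reversal.

No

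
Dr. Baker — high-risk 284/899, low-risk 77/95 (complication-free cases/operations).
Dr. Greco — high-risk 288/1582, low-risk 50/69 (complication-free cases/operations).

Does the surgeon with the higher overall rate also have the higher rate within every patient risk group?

Yes

High-risk: Dr. Baker 284/899 = 31.6%, Dr. Greco 288/1582 = 18.2% → Dr. Baker
Low-risk: Dr. Baker 77/95 = 81.1%, Dr. Greco 50/69 = 72.5% → Dr. Baker
Overall: Dr. Baker 361/994 = 36.3%, Dr. Greco 338/1651 = 20.5% → Dr. Baker
Dr. Baker wins overall and in every patient risk group — no reversal.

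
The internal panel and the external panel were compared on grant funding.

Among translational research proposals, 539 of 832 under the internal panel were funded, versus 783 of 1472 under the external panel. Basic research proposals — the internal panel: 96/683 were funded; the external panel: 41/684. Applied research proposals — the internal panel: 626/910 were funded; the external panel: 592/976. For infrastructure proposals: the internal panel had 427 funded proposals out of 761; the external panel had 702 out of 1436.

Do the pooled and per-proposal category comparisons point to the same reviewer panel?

Yes

Translational research: the internal panel 539/832 = 64.8%, the external panel 783/1472 = 53.2% → the internal panel
Basic research: the internal panel 96/683 = 14.1%, the external panel 41/684 = 6.0% → the internal panel
Applied research: the internal panel 626/910 = 68.8%, the external panel 592/976 = 60.7% → the internal panel
Infrastructure: the internal panel 427/761 = 56.1%, the external panel 702/1436 = 48.9% → the internal panel
Overall: the internal panel 1688/3186 = 53.0%, the external panel 2118/4568 = 46.4% → the internal panel
The internal panel wins overall and in every proposal group — no reversal.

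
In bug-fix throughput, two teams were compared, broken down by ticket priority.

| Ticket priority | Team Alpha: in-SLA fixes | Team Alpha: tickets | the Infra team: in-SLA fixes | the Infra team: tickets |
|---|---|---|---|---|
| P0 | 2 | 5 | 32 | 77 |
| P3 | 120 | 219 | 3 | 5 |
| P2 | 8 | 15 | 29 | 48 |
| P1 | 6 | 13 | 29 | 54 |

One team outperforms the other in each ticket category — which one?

P0: Team Alpha 2/5 = 40.0%, the Infra team 32/77 = 41.6% → the Infra team
P3: Team Alpha 120/219 = 54.8%, the Infra team 3/5 = 60.0% → the Infra team
P2: Team Alpha 8/15 = 53.3%, the Infra team 29/48 = 60.4% → the Infra team
P1: Team Alpha 6/13 = 46.2%, the Infra team 29/54 = 53.7% → the Infra team
The Infra team has the higher rate in all 4 groups.

the Infra team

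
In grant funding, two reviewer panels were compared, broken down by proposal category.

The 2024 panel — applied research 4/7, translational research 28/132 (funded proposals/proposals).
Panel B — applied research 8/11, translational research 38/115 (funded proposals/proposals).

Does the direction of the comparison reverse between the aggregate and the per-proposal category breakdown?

No

Applied research: the 2024 panel 4/7 = 57.1%, Panel B 8/11 = 72.7% → Panel B
Translational research: the 2024 panel 28/132 = 21.2%, Panel B 38/115 = 33.0% → Panel B
Overall: the 2024 panel 32/139 = 23.0%, Panel B 46/126 = 36.5% → Panel B
Panel B wins overall and in every proposal group — no reversal.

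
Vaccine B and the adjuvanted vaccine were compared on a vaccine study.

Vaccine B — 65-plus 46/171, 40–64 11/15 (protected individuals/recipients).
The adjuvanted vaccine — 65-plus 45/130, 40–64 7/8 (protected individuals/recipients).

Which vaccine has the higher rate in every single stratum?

the adjuvanted vaccine

65-plus: Vaccine B 46/171 = 26.9%, the adjuvanted vaccine 45/130 = 34.6% → the adjuvanted vaccine
40–64: Vaccine B 11/15 = 73.3%, the adjuvanted vaccine 7/8 = 87.5% → the adjuvanted vaccine
The adjuvanted vaccine has the higher rate in both groups.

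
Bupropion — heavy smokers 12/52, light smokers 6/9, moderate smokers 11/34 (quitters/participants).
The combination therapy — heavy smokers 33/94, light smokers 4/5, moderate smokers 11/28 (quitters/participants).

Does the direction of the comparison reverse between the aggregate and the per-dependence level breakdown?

Heavy smokers: bupropion 12/52 = 23.1%, the combination therapy 33/94 = 35.1% → the combination therapy
Light smokers: bupropion 6/9 = 66.7%, the combination therapy 4/5 = 80.0% → the combination therapy
Moderate smokers: bupropion 11/34 = 32.4%, the combination therapy 11/28 = 39.3% → the combination therapy
Overall: bupropion 29/95 = 30.5%, the combination therapy 48/127 = 37.8% → the combination therapy
The combination therapy wins overall and in every dependence group — no reversal.

No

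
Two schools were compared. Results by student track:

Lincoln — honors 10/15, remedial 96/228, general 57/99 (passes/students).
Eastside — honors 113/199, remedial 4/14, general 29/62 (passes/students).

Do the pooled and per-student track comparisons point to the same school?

Honors: Lincoln 10/15 = 66.7%, Eastside 113/199 = 56.8% → Lincoln
Remedial: Lincoln 96/228 = 42.1%, Eastside 4/14 = 28.6% → Lincoln
General: Lincoln 57/99 = 57.6%, Eastside 29/62 = 46.8% → Lincoln
Overall: Lincoln 163/342 = 47.7%, Eastside 146/275 = 53.1% → Eastside
Lincoln wins each student group but Eastside wins overall — the comparison reverses. Lincoln's students skew toward remedial, which has a lower base rate.

No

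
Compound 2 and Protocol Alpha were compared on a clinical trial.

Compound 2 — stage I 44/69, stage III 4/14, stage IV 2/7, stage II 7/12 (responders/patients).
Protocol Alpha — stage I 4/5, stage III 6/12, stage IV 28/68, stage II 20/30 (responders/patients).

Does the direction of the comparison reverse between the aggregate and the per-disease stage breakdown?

Stage I: Compound 2 44/69 = 63.8%, Protocol Alpha 4/5 = 80.0% → Protocol Alpha
Stage III: Compound 2 4/14 = 28.6%, Protocol Alpha 6/12 = 50.0% → Protocol Alpha
Stage IV: Compound 2 2/7 = 28.6%, Protocol Alpha 28/68 = 41.2% → Protocol Alpha
Stage II: Compound 2 7/12 = 58.3%, Protocol Alpha 20/30 = 66.7% → Protocol Alpha
Overall: Compound 2 57/102 = 55.9%, Protocol Alpha 58/115 = 50.4% → Compound 2
Protocol Alpha wins each disease group but Compound 2 wins overall — the comparison reverses. Protocol Alpha's patients skew toward stage IV, which has a lower base rate.

Yes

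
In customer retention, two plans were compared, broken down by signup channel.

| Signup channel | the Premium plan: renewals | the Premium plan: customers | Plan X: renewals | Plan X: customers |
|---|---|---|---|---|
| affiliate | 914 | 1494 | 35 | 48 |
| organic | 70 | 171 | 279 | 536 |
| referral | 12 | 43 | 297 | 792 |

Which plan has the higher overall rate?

the Premium plan

Affiliate: the Premium plan 914/1494 = 61.2%, Plan X 35/48 = 72.9% → Plan X
Organic: the Premium plan 70/171 = 40.9%, Plan X 279/536 = 52.1% → Plan X
Referral: the Premium plan 12/43 = 27.9%, Plan X 297/792 = 37.5% → Plan X
Overall: the Premium plan 996/1708 = 58.3%, Plan X 611/1376 = 44.4% → the Premium plan
(Plan X wins every signup group but the Premium plan wins overall — Plan X's customers skew toward the low-rate referral group.)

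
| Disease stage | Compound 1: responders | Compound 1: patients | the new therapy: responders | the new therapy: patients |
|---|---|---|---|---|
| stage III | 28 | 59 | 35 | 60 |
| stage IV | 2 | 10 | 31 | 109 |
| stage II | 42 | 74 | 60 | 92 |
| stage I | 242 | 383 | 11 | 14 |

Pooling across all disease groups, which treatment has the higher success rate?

Stage III: Compound 1 28/59 = 47.5%, the new therapy 35/60 = 58.3% → the new therapy
Stage IV: Compound 1 2/10 = 20.0%, the new therapy 31/109 = 28.4% → the new therapy
Stage II: Compound 1 42/74 = 56.8%, the new therapy 60/92 = 65.2% → the new therapy
Stage I: Compound 1 242/383 = 63.2%, the new therapy 11/14 = 78.6% → the new therapy
Overall: Compound 1 314/526 = 59.7%, the new therapy 137/275 = 49.8% → Compound 1
(The new therapy wins every disease group but Compound 1 wins overall — the new therapy's patients skew toward the low-rate stage IV group.)

Compound 1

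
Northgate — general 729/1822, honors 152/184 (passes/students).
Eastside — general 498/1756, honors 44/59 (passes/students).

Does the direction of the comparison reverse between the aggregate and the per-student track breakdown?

General: Northgate 729/1822 = 40.0%, Eastside 498/1756 = 28.4% → Northgate
Honors: Northgate 152/184 = 82.6%, Eastside 44/59 = 74.6% → Northgate
Overall: Northgate 881/2006 = 43.9%, Eastside 542/1815 = 29.9% → Northgate
Northgate wins overall and in every student group — no reversal.

No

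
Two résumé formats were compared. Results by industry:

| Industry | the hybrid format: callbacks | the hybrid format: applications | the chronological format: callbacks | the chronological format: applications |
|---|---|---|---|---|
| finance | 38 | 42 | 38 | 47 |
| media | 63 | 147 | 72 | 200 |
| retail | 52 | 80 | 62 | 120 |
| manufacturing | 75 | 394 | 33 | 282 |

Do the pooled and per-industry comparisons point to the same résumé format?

Yes

Finance: the hybrid format 38/42 = 90.5%, the chronological format 38/47 = 80.9% → the hybrid format
Media: the hybrid format 63/147 = 42.9%, the chronological format 72/200 = 36.0% → the hybrid format
Retail: the hybrid format 52/80 = 65.0%, the chronological format 62/120 = 51.7% → the hybrid format
Manufacturing: the hybrid format 75/394 = 19.0%, the chronological format 33/282 = 11.7% → the hybrid format
Overall: the hybrid format 228/663 = 34.4%, the chronological format 205/649 = 31.6% → the hybrid format
The hybrid format wins overall and in every industry group — no reversal.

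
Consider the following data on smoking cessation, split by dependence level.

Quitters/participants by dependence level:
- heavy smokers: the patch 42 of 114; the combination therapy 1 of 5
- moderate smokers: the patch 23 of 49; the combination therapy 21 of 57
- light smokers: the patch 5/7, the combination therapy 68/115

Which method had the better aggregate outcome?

the combination therapy

Heavy smokers: the patch 42/114 = 36.8%, the combination therapy 1/5 = 20.0% → the patch
Moderate smokers: the patch 23/49 = 46.9%, the combination therapy 21/57 = 36.8% → the patch
Light smokers: the patch 5/7 = 71.4%, the combination therapy 68/115 = 59.1% → the patch
Overall: the patch 70/170 = 41.2%, the combination therapy 90/177 = 50.8% → the combination therapy
(The patch wins every dependence group but the combination therapy wins overall — the patch's participants skew toward the low-rate heavy smokers group.)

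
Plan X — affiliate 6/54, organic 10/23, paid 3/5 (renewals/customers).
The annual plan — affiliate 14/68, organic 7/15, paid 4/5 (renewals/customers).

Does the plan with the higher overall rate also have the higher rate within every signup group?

Yes

Affiliate: Plan X 6/54 = 11.1%, the annual plan 14/68 = 20.6% → the annual plan
Organic: Plan X 10/23 = 43.5%, the annual plan 7/15 = 46.7% → the annual plan
Paid: Plan X 3/5 = 60.0%, the annual plan 4/5 = 80.0% → the annual plan
Overall: Plan X 19/82 = 23.2%, the annual plan 25/88 = 28.4% → the annual plan
The annual plan wins overall and in every signup group — no reversal.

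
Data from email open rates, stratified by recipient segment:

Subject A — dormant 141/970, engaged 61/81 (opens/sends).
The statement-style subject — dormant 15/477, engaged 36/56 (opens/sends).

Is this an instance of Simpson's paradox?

No

Dormant: Subject A 141/970 = 14.5%, the statement-style subject 15/477 = 3.1% → Subject A
Engaged: Subject A 61/81 = 75.3%, the statement-style subject 36/56 = 64.3% → Subject A
Overall: Subject A 202/1051 = 19.2%, the statement-style subject 51/533 = 9.6% → Subject A
Subject A wins overall and in every recipient group — no reversal.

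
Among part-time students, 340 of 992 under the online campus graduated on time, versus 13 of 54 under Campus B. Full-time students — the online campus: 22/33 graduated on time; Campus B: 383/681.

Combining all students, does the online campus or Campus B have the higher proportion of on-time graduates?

Campus B

Part-time: the online campus 340/992 = 34.3%, Campus B 13/54 = 24.1% → the online campus
Full-time: the online campus 22/33 = 66.7%, Campus B 383/681 = 56.2% → the online campus
Overall: the online campus 362/1025 = 35.3%, Campus B 396/735 = 53.9% → Campus B
(The online campus wins every enrollment group but Campus B wins overall — the online campus's students skew toward the low-rate part-time group.)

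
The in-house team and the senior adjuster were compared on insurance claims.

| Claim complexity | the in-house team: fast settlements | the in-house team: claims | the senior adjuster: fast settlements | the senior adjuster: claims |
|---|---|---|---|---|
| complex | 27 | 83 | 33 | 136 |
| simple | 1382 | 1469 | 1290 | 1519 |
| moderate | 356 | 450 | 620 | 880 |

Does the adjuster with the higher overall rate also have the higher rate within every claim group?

Complex: the in-house team 27/83 = 32.5%, the senior adjuster 33/136 = 24.3% → the in-house team
Simple: the in-house team 1382/1469 = 94.1%, the senior adjuster 1290/1519 = 84.9% → the in-house team
Moderate: the in-house team 356/450 = 79.1%, the senior adjuster 620/880 = 70.5% → the in-house team
Overall: the in-house team 1765/2002 = 88.2%, the senior adjuster 1943/2535 = 76.6% → the in-house team
The in-house team wins overall and in every claim group — no reversal.

Yes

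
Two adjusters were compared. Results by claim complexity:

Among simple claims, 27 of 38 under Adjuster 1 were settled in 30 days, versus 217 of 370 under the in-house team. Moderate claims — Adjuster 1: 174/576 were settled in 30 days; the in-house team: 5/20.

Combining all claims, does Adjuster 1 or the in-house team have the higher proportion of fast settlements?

the in-house team

Simple: Adjuster 1 27/38 = 71.1%, the in-house team 217/370 = 58.6% → Adjuster 1
Moderate: Adjuster 1 174/576 = 30.2%, the in-house team 5/20 = 25.0% → Adjuster 1
Overall: Adjuster 1 201/614 = 32.7%, the in-house team 222/390 = 56.9% → the in-house team
(Adjuster 1 wins every claim group but the in-house team wins overall — Adjuster 1's claims skew toward the low-rate moderate group.)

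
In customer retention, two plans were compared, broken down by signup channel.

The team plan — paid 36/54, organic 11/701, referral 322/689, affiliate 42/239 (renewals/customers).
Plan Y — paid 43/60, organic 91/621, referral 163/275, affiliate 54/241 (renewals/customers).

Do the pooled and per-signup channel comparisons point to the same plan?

Paid: the team plan 36/54 = 66.7%, Plan Y 43/60 = 71.7% → Plan Y
Organic: the team plan 11/701 = 1.6%, Plan Y 91/621 = 14.7% → Plan Y
Referral: the team plan 322/689 = 46.7%, Plan Y 163/275 = 59.3% → Plan Y
Affiliate: the team plan 42/239 = 17.6%, Plan Y 54/241 = 22.4% → Plan Y
Overall: the team plan 411/1683 = 24.4%, Plan Y 351/1197 = 29.3% → Plan Y
Plan Y wins overall and in every signup group — no reversal.

Yes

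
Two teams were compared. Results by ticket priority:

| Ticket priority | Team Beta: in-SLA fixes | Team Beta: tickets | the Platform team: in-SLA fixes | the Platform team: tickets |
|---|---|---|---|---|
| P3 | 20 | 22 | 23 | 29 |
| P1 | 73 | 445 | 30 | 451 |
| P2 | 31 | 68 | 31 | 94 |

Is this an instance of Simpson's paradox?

P3: Team Beta 20/22 = 90.9%, the Platform team 23/29 = 79.3% → Team Beta
P1: Team Beta 73/445 = 16.4%, the Platform team 30/451 = 6.7% → Team Beta
P2: Team Beta 31/68 = 45.6%, the Platform team 31/94 = 33.0% → Team Beta
Overall: Team Beta 124/535 = 23.2%, the Platform team 84/574 = 14.6% → Team Beta
Team Beta wins overall and in every ticket group — no reversal.

No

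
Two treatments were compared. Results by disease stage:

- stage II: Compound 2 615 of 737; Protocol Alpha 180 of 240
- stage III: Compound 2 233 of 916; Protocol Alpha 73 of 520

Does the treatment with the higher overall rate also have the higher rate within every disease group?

Yes

Stage II: Compound 2 615/737 = 83.4%, Protocol Alpha 180/240 = 75.0% → Compound 2
Stage III: Compound 2 233/916 = 25.4%, Protocol Alpha 73/520 = 14.0% → Compound 2
Overall: Compound 2 848/1653 = 51.3%, Protocol Alpha 253/760 = 33.3% → Compound 2
Compound 2 wins overall and in every disease group — no reversal.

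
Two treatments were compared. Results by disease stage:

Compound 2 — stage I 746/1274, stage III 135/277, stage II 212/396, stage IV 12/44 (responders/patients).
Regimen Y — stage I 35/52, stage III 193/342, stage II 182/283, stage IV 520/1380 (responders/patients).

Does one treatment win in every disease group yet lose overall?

Yes

Stage I: Compound 2 746/1274 = 58.6%, Regimen Y 35/52 = 67.3% → Regimen Y
Stage III: Compound 2 135/277 = 48.7%, Regimen Y 193/342 = 56.4% → Regimen Y
Stage II: Compound 2 212/396 = 53.5%, Regimen Y 182/283 = 64.3% → Regimen Y
Stage IV: Compound 2 12/44 = 27.3%, Regimen Y 520/1380 = 37.7% → Regimen Y
Overall: Compound 2 1105/1991 = 55.5%, Regimen Y 930/2057 = 45.2% → Compound 2
Regimen Y wins each disease group but Compound 2 wins overall — the comparison reverses. Regimen Y's patients skew toward stage IV, which has a lower base rate.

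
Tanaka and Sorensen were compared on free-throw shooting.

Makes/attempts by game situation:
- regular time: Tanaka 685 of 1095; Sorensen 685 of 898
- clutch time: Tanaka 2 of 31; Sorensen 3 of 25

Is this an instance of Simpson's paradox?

No

Regular time: Tanaka 685/1095 = 62.6%, Sorensen 685/898 = 76.3% → Sorensen
Clutch time: Tanaka 2/31 = 6.5%, Sorensen 3/25 = 12.0% → Sorensen
Overall: Tanaka 687/1126 = 61.0%, Sorensen 688/923 = 74.5% → Sorensen
Sorensen wins overall and in every game group — no reversal.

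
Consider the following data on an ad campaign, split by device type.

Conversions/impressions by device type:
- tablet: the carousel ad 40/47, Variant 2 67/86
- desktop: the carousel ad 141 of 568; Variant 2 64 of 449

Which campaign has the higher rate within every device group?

Tablet: the carousel ad 40/47 = 85.1%, Variant 2 67/86 = 77.9% → the carousel ad
Desktop: the carousel ad 141/568 = 24.8%, Variant 2 64/449 = 14.3% → the carousel ad
The carousel ad has the higher rate in both groups.

the carousel ad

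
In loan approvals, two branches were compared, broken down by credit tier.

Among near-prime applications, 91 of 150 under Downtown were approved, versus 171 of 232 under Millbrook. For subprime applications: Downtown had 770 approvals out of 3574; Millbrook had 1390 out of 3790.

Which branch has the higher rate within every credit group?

Near-prime: Downtown 91/150 = 60.7%, Millbrook 171/232 = 73.7% → Millbrook
Subprime: Downtown 770/3574 = 21.5%, Millbrook 1390/3790 = 36.7% → Millbrook
Millbrook has the higher rate in both groups.

Millbrook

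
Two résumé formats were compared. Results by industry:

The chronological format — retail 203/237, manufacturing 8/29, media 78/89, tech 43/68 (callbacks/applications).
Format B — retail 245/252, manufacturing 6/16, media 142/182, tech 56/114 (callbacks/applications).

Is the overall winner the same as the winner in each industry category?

No

Retail: the chronological format 203/237 = 85.7%, Format B 245/252 = 97.2% → Format B
Manufacturing: the chronological format 8/29 = 27.6%, Format B 6/16 = 37.5% → Format B
Media: the chronological format 78/89 = 87.6%, Format B 142/182 = 78.0% → the chronological format
Tech: the chronological format 43/68 = 63.2%, Format B 56/114 = 49.1% → the chronological format
Overall: the chronological format 332/423 = 78.5%, Format B 449/564 = 79.6% → Format B
Neither sweeps: the chronological format wins 2 of 4 groups, Format B wins 2. Format B wins overall but not every group — no Simpson reversal.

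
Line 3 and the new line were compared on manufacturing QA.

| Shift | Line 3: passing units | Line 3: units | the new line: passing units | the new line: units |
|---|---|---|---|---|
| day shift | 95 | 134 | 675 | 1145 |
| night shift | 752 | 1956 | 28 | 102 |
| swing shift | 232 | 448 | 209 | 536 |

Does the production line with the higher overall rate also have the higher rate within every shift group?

No

Day shift: Line 3 95/134 = 70.9%, the new line 675/1145 = 59.0% → Line 3
Night shift: Line 3 752/1956 = 38.4%, the new line 28/102 = 27.5% → Line 3
Swing shift: Line 3 232/448 = 51.8%, the new line 209/536 = 39.0% → Line 3
Overall: Line 3 1079/2538 = 42.5%, the new line 912/1783 = 51.1% → the new line
Line 3 wins each shift group but the new line wins overall — the comparison reverses. Line 3's units skew toward night shift, which has a lower base rate.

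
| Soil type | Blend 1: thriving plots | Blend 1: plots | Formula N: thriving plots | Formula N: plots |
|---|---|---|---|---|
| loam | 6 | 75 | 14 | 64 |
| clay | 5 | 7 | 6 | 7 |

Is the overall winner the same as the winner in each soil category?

Loam: Blend 1 6/75 = 8.0%, Formula N 14/64 = 21.9% → Formula N
Clay: Blend 1 5/7 = 71.4%, Formula N 6/7 = 85.7% → Formula N
Overall: Blend 1 11/82 = 13.4%, Formula N 20/71 = 28.2% → Formula N
Formula N wins overall and in every soil group — no reversal.

Yes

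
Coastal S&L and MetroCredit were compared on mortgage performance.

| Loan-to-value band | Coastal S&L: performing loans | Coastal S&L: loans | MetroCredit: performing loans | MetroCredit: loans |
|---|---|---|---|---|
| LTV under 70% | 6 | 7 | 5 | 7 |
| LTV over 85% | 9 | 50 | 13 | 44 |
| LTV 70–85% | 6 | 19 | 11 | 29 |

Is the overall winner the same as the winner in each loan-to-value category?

No

LTV under 70%: Coastal S&L 6/7 = 85.7%, MetroCredit 5/7 = 71.4% → Coastal S&L
LTV over 85%: Coastal S&L 9/50 = 18.0%, MetroCredit 13/44 = 29.5% → MetroCredit
LTV 70–85%: Coastal S&L 6/19 = 31.6%, MetroCredit 11/29 = 37.9% → MetroCredit
Overall: Coastal S&L 21/76 = 27.6%, MetroCredit 29/80 = 36.2% → MetroCredit
Neither sweeps: Coastal S&L wins 1 of 3 groups, MetroCredit wins 2. MetroCredit wins overall but not every group — no Simpson reversal.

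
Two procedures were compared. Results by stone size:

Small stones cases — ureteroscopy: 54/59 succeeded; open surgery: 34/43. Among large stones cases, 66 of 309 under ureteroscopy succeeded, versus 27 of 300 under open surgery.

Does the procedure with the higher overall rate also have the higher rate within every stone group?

Small stones: ureteroscopy 54/59 = 91.5%, open surgery 34/43 = 79.1% → ureteroscopy
Large stones: ureteroscopy 66/309 = 21.4%, open surgery 27/300 = 9.0% → ureteroscopy
Overall: ureteroscopy 120/368 = 32.6%, open surgery 61/343 = 17.8% → ureteroscopy
Ureteroscopy wins overall and in every stone group — no reversal.

Yes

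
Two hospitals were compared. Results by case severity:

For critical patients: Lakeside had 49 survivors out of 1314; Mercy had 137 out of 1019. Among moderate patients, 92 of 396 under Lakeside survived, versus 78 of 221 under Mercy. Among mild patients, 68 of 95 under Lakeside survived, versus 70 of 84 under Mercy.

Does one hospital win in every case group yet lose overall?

No

Critical: Lakeside 49/1314 = 3.7%, Mercy 137/1019 = 13.4% → Mercy
Moderate: Lakeside 92/396 = 23.2%, Mercy 78/221 = 35.3% → Mercy
Mild: Lakeside 68/95 = 71.6%, Mercy 70/84 = 83.3% → Mercy
Overall: Lakeside 209/1805 = 11.6%, Mercy 285/1324 = 21.5% → Mercy
Mercy wins overall and in every case group — no reversal.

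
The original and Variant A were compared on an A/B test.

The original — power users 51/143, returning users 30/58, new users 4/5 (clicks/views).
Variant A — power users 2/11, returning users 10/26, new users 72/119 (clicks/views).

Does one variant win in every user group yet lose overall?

Power users: the original 51/143 = 35.7%, Variant A 2/11 = 18.2% → the original
Returning users: the original 30/58 = 51.7%, Variant A 10/26 = 38.5% → the original
New users: the original 4/5 = 80.0%, Variant A 72/119 = 60.5% → the original
Overall: the original 85/206 = 41.3%, Variant A 84/156 = 53.8% → Variant A
The original wins each user group but Variant A wins overall — the comparison reverses. The original's views skew toward power users, which has a lower base rate.

Yes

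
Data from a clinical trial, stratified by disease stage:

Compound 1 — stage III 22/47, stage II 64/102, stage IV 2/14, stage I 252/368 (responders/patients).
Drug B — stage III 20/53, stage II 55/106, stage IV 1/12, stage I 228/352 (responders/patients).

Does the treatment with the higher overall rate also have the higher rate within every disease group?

Yes

Stage III: Compound 1 22/47 = 46.8%, Drug B 20/53 = 37.7% → Compound 1
Stage II: Compound 1 64/102 = 62.7%, Drug B 55/106 = 51.9% → Compound 1
Stage IV: Compound 1 2/14 = 14.3%, Drug B 1/12 = 8.3% → Compound 1
Stage I: Compound 1 252/368 = 68.5%, Drug B 228/352 = 64.8% → Compound 1
Overall: Compound 1 340/531 = 64.0%, Drug B 304/523 = 58.1% → Compound 1
Compound 1 wins overall and in every disease group — no reversal.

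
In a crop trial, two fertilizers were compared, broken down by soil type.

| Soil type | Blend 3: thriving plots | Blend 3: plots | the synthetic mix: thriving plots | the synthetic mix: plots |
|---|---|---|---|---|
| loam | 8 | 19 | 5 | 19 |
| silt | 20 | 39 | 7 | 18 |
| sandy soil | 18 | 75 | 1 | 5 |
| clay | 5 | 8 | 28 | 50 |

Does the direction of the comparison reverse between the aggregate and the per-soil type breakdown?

Yes

Loam: Blend 3 8/19 = 42.1%, the synthetic mix 5/19 = 26.3% → Blend 3
Silt: Blend 3 20/39 = 51.3%, the synthetic mix 7/18 = 38.9% → Blend 3
Sandy soil: Blend 3 18/75 = 24.0%, the synthetic mix 1/5 = 20.0% → Blend 3
Clay: Blend 3 5/8 = 62.5%, the synthetic mix 28/50 = 56.0% → Blend 3
Overall: Blend 3 51/141 = 36.2%, the synthetic mix 41/92 = 44.6% → the synthetic mix
Blend 3 wins each soil group but the synthetic mix wins overall — the comparison reverses. Blend 3's plots skew toward sandy soil, which has a lower base rate.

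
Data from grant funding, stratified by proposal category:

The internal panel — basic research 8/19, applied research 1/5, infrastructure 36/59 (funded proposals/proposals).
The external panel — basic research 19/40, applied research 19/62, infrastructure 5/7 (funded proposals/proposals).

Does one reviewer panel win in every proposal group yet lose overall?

Yes

Basic research: the internal panel 8/19 = 42.1%, the external panel 19/40 = 47.5% → the external panel
Applied research: the internal panel 1/5 = 20.0%, the external panel 19/62 = 30.6% → the external panel
Infrastructure: the internal panel 36/59 = 61.0%, the external panel 5/7 = 71.4% → the external panel
Overall: the internal panel 45/83 = 54.2%, the external panel 43/109 = 39.4% → the internal panel
The external panel wins each proposal group but the internal panel wins overall — the comparison reverses. The external panel's proposals skew toward applied research, which has a lower base rate.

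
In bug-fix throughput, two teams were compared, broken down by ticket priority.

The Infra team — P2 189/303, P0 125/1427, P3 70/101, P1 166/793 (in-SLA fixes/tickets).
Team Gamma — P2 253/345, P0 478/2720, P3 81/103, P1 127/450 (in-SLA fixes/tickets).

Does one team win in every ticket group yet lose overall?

P2: the Infra team 189/303 = 62.4%, Team Gamma 253/345 = 73.3% → Team Gamma
P0: the Infra team 125/1427 = 8.8%, Team Gamma 478/2720 = 17.6% → Team Gamma
P3: the Infra team 70/101 = 69.3%, Team Gamma 81/103 = 78.6% → Team Gamma
P1: the Infra team 166/793 = 20.9%, Team Gamma 127/450 = 28.2% → Team Gamma
Overall: the Infra team 550/2624 = 21.0%, Team Gamma 939/3618 = 26.0% → Team Gamma
Team Gamma wins overall and in every ticket group — no reversal.

No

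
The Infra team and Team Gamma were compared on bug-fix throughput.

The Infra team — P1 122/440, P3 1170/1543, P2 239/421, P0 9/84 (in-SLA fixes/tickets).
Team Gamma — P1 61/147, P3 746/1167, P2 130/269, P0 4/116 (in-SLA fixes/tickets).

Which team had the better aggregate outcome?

P1: the Infra team 122/440 = 27.7%, Team Gamma 61/147 = 41.5% → Team Gamma
P3: the Infra team 1170/1543 = 75.8%, Team Gamma 746/1167 = 63.9% → the Infra team
P2: the Infra team 239/421 = 56.8%, Team Gamma 130/269 = 48.3% → the Infra team
P0: the Infra team 9/84 = 10.7%, Team Gamma 4/116 = 3.4% → the Infra team
Overall: the Infra team 1540/2488 = 61.9%, Team Gamma 941/1699 = 55.4% → the Infra team
(Neither sweeps every ticket group, but the Infra team has the higher pooled rate.)

the Infra team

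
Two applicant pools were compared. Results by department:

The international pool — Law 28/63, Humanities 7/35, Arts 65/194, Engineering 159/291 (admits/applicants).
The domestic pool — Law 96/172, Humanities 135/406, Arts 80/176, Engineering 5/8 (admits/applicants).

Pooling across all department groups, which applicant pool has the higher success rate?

the international pool

Law: the international pool 28/63 = 44.4%, the domestic pool 96/172 = 55.8% → the domestic pool
Humanities: the international pool 7/35 = 20.0%, the domestic pool 135/406 = 33.3% → the domestic pool
Arts: the international pool 65/194 = 33.5%, the domestic pool 80/176 = 45.5% → the domestic pool
Engineering: the international pool 159/291 = 54.6%, the domestic pool 5/8 = 62.5% → the domestic pool
Overall: the international pool 259/583 = 44.4%, the domestic pool 316/762 = 41.5% → the international pool
(The domestic pool wins every department group but the international pool wins overall — the domestic pool's applicants skew toward the low-rate Humanities group.)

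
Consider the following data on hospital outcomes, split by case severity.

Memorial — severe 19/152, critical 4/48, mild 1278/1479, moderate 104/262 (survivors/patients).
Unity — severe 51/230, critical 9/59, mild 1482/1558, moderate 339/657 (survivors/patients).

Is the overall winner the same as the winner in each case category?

Severe: Memorial 19/152 = 12.5%, Unity 51/230 = 22.2% → Unity
Critical: Memorial 4/48 = 8.3%, Unity 9/59 = 15.3% → Unity
Mild: Memorial 1278/1479 = 86.4%, Unity 1482/1558 = 95.1% → Unity
Moderate: Memorial 104/262 = 39.7%, Unity 339/657 = 51.6% → Unity
Overall: Memorial 1405/1941 = 72.4%, Unity 1881/2504 = 75.1% → Unity
Unity wins overall and in every case group — no reversal.

Yes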